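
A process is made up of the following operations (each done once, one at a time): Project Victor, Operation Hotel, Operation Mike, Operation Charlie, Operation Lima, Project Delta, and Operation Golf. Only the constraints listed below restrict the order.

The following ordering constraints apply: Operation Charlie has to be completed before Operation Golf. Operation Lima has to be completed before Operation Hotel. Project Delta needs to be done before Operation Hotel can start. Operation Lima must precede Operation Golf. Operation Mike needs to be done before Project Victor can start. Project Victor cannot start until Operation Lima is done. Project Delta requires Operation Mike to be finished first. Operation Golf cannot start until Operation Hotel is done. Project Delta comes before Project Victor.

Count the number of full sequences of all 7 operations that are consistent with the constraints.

51

The operations with no prerequisites are Operation Mike, Operation Charlie, Operation Lima; any of them can be placed first.
Counting all ways to extend the partial order to a total order gives 51.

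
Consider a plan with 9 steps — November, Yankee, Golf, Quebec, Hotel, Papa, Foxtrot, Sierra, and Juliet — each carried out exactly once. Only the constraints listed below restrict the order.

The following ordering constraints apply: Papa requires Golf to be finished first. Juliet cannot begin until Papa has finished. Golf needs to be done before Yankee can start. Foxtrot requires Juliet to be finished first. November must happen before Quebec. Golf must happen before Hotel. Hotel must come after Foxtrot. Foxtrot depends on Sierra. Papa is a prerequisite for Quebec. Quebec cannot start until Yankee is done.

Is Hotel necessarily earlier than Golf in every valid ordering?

There is a chain Golf → Hotel, which puts Golf before Hotel.
So Hotel does not have to come before Golf — it cannot.

No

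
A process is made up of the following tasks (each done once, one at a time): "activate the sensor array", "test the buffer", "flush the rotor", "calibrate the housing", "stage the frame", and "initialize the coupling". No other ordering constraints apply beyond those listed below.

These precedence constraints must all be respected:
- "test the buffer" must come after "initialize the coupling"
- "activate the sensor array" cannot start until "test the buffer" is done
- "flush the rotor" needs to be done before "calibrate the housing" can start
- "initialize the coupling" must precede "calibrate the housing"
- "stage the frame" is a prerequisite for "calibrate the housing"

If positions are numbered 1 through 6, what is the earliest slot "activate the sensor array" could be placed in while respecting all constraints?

Working backwards through the constraints from "activate the sensor array", its full set of required predecessors is "test the buffer", "initialize the coupling" — 2 of them.
So at minimum 2 tasks come before "activate the sensor array", putting "activate the sensor array" no earlier than position 3. That position is achievable by scheduling exactly those predecessors first.

3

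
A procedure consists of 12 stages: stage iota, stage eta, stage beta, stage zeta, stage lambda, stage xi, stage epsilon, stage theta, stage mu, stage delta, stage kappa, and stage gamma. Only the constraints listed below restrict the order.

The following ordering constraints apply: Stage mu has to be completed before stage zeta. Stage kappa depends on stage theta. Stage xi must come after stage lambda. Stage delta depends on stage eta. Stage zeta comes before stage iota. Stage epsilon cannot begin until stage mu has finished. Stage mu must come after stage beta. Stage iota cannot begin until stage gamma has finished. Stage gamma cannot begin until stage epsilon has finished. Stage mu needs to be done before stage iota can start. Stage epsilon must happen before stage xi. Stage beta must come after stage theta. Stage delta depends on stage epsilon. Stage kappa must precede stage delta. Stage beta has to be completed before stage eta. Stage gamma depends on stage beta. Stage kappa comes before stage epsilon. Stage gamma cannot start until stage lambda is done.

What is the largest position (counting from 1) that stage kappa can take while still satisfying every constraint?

7

Every stage that must follow stage kappa has to come after it. Tracing all chains starting from stage kappa, those stages are: stage iota, stage xi, stage epsilon, stage delta, stage gamma — 5 in total.
So at least 5 stages follow stage kappa, putting stage kappa no later than position 7. That position is achievable by scheduling everything else first.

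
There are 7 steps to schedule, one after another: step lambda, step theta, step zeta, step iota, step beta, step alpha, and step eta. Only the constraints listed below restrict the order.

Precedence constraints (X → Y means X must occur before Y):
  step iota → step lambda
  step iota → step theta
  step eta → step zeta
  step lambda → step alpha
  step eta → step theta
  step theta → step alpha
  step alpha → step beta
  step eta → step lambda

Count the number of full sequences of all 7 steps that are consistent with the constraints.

The steps with no prerequisites are step iota, step eta; any of them can be placed first.
Counting all ways to extend the partial order to a total order gives 22.

22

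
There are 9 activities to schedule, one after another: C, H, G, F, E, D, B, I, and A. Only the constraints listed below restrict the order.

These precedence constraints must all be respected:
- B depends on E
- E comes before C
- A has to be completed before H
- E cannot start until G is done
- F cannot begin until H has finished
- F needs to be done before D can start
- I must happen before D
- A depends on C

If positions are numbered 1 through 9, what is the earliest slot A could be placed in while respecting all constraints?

The activities that are forced before A, directly or transitively, are C, G, E. That's 3 activities.
With 3 mandatory predecessors, the earliest A can sit is position 3+1 = 4, and placing just those 3 first achieves it.

4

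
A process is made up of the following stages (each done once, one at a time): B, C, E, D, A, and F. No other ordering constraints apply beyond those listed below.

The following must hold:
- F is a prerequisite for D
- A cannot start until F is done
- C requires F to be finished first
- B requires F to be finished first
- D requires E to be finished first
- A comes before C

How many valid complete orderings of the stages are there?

2 stages have no prerequisites (E, F), so any of them could come first.
Enumerating by repeatedly choosing an available stage (one whose prerequisites are all placed) gives 42 distinct complete orderings.

42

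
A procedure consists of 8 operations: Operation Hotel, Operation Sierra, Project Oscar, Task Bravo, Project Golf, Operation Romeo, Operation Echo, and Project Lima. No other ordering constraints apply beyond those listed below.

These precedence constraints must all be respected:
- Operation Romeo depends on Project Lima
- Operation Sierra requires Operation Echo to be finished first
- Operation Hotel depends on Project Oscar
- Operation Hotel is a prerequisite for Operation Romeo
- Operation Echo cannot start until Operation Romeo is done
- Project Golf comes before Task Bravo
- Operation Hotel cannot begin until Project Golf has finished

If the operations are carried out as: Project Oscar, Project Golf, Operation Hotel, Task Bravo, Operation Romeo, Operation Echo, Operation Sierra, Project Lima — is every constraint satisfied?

No

The sequence places Operation Romeo ahead of Project Lima.
That contradicts the constraint that Project Lima must precede Operation Romeo.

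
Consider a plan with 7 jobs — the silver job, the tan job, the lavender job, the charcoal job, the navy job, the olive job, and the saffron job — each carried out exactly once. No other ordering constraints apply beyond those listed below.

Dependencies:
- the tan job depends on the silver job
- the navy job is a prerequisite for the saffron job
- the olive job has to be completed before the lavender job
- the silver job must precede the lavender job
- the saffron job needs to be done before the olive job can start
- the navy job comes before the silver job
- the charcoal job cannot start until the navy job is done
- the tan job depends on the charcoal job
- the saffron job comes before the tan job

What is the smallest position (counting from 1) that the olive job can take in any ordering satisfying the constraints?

3

Working backwards through the constraints from the olive job, its full set of required predecessors is the navy job, the saffron job — 2 of them.
With 2 mandatory predecessors, the earliest the olive job can sit is position 2+1 = 3, and placing just those 2 first achieves it.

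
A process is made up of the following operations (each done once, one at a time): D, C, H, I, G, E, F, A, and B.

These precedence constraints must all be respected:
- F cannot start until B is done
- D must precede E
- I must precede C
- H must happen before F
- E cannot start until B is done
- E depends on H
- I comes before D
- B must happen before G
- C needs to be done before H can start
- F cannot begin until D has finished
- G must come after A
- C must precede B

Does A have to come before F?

A and F are not related by any chain of constraints.
So A can come before F or after — it is not forced.

No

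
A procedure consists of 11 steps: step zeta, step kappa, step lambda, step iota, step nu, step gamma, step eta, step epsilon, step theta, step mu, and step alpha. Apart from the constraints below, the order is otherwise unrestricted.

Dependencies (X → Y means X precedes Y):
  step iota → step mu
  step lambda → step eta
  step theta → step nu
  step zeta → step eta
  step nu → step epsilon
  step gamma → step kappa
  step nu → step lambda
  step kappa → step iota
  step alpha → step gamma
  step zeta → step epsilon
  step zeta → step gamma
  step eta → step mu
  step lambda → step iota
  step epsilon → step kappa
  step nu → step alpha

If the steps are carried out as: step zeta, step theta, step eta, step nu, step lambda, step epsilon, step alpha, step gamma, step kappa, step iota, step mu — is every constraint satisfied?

No

In the proposed order, step eta appears before step lambda.
But one of the constraints requires step lambda before step eta, so this ordering violates it.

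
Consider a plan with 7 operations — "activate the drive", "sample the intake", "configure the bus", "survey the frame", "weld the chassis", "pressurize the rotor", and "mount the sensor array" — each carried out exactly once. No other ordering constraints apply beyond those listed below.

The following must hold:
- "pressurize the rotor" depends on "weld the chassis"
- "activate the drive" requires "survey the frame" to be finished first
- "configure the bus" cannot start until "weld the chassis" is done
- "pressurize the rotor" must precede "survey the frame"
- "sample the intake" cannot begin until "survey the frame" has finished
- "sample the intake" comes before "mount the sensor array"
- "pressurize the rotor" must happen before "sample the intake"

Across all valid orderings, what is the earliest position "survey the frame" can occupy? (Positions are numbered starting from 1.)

3

Working backwards through the constraints from "survey the frame", its full set of required predecessors is "weld the chassis", "pressurize the rotor" — 2 of them.
So at minimum 2 operations come before "survey the frame", putting "survey the frame" no earlier than position 3. That position is achievable by scheduling exactly those predecessors first.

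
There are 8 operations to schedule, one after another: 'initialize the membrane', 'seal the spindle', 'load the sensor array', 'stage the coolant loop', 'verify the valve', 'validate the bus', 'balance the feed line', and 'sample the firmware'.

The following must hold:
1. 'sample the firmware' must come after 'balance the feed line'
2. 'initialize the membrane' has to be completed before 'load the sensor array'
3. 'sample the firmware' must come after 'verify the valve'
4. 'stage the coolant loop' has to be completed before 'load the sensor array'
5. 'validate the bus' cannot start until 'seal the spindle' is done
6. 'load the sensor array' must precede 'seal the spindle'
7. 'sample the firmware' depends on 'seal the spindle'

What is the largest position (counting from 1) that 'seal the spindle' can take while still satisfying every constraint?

The operations that are forced after 'seal the spindle', directly or by a chain of constraints, are 'validate the bus', 'sample the firmware'. That's 2 operations.
With 2 mandatory successors out of 8 operations total, the latest slot for 'seal the spindle' is 8−2 = 6, and it's reachable by doing all non-successors before 'seal the spindle'.

6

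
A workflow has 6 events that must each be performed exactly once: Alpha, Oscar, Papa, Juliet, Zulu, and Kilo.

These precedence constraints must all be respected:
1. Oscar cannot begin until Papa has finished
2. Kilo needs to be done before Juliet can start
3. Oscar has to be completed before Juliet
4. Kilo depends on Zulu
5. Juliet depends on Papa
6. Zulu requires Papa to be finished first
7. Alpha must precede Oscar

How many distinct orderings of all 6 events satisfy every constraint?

9

The events with no prerequisites are Alpha, Papa; any of them can be placed first.
Counting all ways to extend the partial order to a total order gives 9.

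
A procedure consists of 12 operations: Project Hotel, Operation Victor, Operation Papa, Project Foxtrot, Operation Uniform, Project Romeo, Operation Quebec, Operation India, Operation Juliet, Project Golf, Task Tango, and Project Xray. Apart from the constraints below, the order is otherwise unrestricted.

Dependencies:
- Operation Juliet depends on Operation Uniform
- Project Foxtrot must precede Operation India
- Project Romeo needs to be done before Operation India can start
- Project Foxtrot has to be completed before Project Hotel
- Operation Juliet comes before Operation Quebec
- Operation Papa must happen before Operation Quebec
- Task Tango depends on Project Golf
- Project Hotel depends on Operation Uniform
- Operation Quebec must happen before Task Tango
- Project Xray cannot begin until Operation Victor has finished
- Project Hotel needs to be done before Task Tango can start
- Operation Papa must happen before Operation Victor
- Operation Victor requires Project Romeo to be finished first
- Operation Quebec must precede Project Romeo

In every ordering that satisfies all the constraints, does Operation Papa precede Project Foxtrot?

No

Nothing in the constraints links Operation Papa and Project Foxtrot; they are unordered relative to each other.
There exist valid orderings with Project Foxtrot before Operation Papa, so Operation Papa is not required to come first.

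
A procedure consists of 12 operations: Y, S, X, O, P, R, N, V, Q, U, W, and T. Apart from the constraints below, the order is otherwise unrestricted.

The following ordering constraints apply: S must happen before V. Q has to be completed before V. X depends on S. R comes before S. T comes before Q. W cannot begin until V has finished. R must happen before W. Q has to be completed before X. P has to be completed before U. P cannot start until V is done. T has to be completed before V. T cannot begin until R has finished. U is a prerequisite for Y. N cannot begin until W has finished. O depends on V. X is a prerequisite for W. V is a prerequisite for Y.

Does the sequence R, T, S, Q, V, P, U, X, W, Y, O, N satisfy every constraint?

Every stated constraint is respected: R sits at position 1, ahead of W at position 9, and each of the other listed pairs likewise has the predecessor earlier in the sequence.

Yes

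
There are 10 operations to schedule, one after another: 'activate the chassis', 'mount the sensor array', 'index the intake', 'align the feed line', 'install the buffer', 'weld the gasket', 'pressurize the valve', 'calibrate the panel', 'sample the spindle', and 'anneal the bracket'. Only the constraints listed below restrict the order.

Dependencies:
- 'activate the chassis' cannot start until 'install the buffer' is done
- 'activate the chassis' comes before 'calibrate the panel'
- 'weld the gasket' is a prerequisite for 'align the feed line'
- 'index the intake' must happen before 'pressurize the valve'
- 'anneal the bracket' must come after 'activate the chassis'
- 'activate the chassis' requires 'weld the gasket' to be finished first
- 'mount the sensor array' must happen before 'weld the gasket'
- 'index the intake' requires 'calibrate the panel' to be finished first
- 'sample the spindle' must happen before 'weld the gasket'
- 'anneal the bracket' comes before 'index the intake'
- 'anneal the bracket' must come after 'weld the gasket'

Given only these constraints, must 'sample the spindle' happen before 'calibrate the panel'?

Yes

Chaining the stated constraints: 'sample the spindle' → 'weld the gasket' → 'activate the chassis' → 'calibrate the panel'.
Hence 'sample the spindle' necessarily comes before 'calibrate the panel'.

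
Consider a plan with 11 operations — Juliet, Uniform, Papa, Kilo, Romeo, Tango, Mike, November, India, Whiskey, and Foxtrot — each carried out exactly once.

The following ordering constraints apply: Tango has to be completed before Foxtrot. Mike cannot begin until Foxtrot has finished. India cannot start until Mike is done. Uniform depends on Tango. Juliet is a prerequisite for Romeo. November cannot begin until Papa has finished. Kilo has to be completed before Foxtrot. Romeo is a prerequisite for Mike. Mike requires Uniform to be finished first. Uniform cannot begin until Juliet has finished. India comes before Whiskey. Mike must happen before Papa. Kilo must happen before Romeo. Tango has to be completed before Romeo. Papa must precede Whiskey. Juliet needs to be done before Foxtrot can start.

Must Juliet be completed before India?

Chaining the stated constraints: Juliet → Uniform → Mike → India.
That forces Juliet before India in every valid schedule.

Yes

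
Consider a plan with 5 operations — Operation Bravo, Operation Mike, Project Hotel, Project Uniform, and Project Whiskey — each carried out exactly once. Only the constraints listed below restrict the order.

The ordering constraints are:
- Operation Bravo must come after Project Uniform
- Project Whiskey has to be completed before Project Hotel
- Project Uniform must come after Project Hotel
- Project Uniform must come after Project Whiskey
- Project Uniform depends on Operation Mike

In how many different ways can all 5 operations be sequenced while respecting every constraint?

The operations with no prerequisites are Operation Mike, Project Whiskey; any of them can be placed first.
Systematically extending each partial ordering one operation at a time and counting, there are 3 complete orderings.

3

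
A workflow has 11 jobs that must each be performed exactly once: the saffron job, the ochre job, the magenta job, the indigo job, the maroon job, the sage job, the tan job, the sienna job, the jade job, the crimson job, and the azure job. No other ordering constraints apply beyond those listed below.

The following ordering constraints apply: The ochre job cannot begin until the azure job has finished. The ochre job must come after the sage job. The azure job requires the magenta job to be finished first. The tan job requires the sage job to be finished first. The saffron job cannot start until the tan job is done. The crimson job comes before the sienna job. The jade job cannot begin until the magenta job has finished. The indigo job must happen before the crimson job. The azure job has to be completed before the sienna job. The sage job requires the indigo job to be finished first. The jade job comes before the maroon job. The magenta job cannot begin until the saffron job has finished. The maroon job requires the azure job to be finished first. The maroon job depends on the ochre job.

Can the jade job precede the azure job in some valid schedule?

Yes

The constraints leave the jade job and the azure job unordered relative to each other; nothing requires the azure job earlier.
So a valid ordering placing the jade job earlier than the azure job exists.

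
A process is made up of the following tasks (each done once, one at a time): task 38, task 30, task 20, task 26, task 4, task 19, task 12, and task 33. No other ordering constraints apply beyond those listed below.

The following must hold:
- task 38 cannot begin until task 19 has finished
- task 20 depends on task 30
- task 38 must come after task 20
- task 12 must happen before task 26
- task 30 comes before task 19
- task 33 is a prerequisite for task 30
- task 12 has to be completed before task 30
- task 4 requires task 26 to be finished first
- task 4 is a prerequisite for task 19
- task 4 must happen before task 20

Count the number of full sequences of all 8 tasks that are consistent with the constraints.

18

2 tasks have no prerequisites (task 12, task 33), so any of them could come first.
Systematically extending each partial ordering one task at a time and counting, there are 18 complete orderings.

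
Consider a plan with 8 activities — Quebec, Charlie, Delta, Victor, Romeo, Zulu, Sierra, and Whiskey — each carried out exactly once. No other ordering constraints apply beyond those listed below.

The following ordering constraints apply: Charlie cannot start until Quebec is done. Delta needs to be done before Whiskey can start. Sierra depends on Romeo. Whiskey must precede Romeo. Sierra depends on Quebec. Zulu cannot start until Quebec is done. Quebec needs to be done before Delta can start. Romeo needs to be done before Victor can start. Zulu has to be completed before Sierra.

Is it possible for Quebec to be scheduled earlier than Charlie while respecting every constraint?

Yes

Quebec is actually forced before Charlie by the constraints, so certainly some valid ordering has Quebec first.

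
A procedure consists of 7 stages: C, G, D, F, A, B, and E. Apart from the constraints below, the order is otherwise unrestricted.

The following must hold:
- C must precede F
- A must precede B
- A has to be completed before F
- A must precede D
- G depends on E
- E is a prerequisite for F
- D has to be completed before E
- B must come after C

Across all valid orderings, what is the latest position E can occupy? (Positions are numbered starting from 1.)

5

Following every chain forward from E, the stages that must come later are G, F — 2 of them.
So at least 2 stages follow E, putting E no later than position 5. That position is achievable by scheduling everything else first.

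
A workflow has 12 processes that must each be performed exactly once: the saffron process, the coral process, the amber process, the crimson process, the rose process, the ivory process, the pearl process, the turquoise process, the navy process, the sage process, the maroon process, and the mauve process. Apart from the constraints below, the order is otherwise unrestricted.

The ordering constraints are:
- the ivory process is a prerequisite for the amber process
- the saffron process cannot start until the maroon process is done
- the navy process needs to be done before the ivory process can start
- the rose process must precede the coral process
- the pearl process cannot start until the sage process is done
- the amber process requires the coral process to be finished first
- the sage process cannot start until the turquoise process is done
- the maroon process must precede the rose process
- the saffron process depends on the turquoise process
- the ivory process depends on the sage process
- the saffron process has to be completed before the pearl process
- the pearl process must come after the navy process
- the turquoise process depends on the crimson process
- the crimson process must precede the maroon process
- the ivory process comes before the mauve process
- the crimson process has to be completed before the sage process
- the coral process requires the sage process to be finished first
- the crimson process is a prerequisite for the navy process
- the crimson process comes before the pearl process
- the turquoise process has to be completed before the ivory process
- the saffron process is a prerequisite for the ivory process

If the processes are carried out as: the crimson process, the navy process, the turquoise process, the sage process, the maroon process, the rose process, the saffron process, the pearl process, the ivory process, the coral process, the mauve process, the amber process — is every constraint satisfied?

Yes

Every stated constraint is respected: the crimson process sits at position 1, ahead of the pearl process at position 8, and each of the other listed pairs likewise has the predecessor earlier in the sequence.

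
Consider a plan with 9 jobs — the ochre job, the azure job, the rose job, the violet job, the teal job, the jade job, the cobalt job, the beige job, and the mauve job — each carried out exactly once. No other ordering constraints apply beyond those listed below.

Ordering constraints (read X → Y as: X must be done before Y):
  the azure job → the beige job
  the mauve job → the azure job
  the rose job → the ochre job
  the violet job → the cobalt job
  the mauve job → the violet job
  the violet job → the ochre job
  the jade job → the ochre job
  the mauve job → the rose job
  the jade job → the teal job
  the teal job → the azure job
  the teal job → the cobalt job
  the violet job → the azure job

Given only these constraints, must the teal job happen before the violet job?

The teal job and the violet job are not related by any chain of constraints.
So the teal job can come before the violet job or after — it is not forced.

No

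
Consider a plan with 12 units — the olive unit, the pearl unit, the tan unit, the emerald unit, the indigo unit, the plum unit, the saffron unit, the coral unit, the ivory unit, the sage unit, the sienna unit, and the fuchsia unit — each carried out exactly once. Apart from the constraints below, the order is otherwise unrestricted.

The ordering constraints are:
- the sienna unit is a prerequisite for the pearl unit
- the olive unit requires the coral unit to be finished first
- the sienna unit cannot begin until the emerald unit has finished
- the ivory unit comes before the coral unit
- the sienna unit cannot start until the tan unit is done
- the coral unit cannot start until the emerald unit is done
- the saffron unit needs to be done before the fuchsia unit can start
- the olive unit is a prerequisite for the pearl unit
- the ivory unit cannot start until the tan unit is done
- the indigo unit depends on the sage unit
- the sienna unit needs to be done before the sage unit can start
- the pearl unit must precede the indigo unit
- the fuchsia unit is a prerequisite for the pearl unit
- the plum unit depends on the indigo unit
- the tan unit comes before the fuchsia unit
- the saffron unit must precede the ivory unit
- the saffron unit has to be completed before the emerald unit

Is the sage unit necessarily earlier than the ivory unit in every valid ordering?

No

No chain of constraints connects the sage unit to the ivory unit in either direction.
There exist valid orderings with the ivory unit before the sage unit, so the sage unit is not required to come first.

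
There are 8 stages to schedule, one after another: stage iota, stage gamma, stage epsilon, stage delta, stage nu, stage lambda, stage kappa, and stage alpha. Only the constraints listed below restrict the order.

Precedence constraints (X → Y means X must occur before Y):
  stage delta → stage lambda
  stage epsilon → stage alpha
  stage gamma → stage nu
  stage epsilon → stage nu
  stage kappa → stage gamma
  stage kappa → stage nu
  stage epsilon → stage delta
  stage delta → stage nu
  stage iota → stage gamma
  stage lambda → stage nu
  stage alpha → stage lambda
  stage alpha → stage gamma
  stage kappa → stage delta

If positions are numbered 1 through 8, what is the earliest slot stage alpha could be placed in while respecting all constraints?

The only stage forced before stage alpha (directly or transitively) is stage epsilon.
So at minimum 1 stage comes before stage alpha, putting stage alpha no earlier than position 2. That position is achievable by scheduling exactly that predecessor first.

2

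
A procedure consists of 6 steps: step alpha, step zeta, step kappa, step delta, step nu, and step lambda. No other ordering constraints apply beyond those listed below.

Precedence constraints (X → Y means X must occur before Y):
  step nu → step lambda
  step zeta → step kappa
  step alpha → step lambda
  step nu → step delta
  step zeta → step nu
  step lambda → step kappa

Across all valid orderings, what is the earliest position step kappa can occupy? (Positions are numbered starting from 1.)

Working backwards through the constraints from step kappa, its full set of required predecessors is step alpha, step zeta, step nu, step lambda — 4 of them.
With 4 mandatory predecessors, the earliest step kappa can sit is position 4+1 = 5, and placing just those 4 first achieves it.

5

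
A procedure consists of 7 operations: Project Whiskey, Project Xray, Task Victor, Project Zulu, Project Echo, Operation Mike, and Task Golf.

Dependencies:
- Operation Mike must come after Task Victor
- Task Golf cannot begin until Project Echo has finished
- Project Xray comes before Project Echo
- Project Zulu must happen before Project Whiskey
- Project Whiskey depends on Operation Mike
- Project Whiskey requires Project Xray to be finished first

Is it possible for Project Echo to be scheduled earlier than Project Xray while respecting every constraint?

No

The constraints give a chain Project Xray → Project Echo, which forces Project Xray before Project Echo.
So no valid ordering can have Project Echo before Project Xray.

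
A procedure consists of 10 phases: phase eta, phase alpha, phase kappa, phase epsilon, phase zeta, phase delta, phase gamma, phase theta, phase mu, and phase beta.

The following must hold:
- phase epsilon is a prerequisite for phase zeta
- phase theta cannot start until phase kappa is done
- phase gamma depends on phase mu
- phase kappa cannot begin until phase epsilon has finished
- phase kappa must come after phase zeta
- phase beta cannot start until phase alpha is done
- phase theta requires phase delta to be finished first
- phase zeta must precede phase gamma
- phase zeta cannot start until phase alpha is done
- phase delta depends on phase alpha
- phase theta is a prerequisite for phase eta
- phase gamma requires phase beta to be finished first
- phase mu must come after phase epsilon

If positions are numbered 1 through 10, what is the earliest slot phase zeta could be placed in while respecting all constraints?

Working backwards through the constraints from phase zeta, its full set of required predecessors is phase alpha, phase epsilon — 2 of them.
So at minimum 2 phases come before phase zeta, putting phase zeta no earlier than position 3. That position is achievable by scheduling exactly those predecessors first.

3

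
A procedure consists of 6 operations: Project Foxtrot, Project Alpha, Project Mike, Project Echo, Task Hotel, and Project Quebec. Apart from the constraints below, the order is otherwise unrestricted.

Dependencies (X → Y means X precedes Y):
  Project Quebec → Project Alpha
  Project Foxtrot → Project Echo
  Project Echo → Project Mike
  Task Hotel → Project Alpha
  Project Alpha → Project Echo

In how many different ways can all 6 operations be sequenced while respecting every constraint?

8

The operations with no prerequisites are Project Foxtrot, Task Hotel, Project Quebec; any of them can be placed first.
Counting all ways to extend the partial order to a total order gives 8.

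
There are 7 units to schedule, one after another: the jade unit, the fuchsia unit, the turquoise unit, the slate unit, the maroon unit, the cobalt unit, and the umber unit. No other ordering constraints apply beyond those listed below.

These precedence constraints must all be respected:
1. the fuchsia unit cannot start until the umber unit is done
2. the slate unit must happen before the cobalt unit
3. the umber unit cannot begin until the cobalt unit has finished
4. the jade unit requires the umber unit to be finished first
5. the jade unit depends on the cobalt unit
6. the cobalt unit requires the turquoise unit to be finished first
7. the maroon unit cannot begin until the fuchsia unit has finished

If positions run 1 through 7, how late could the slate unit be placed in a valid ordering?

2

Every unit that must follow the slate unit has to come after it. Tracing all chains starting from the slate unit, those units are: the jade unit, the fuchsia unit, the maroon unit, the cobalt unit, the umber unit — 5 in total.
With 5 mandatory successors out of 7 units total, the latest slot for the slate unit is 7−5 = 2, and it's reachable by doing all non-successors before the slate unit.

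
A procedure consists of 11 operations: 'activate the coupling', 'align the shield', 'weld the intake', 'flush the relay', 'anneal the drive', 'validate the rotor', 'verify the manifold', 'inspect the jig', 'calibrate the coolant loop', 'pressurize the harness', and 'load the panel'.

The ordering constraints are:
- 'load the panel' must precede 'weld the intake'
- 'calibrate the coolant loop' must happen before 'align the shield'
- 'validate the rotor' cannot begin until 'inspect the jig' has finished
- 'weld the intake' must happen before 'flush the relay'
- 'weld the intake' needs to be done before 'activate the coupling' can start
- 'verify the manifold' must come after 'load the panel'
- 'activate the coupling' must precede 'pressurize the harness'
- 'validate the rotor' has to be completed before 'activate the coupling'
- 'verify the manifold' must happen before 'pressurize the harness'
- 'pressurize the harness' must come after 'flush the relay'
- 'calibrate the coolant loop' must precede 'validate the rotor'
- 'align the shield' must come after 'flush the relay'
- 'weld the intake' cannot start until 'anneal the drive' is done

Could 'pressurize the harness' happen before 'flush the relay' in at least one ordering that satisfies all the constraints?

Following 'flush the relay' → 'pressurize the harness', 'flush the relay' must precede 'pressurize the harness' in every valid ordering.
So no valid ordering can have 'pressurize the harness' before 'flush the relay'.

No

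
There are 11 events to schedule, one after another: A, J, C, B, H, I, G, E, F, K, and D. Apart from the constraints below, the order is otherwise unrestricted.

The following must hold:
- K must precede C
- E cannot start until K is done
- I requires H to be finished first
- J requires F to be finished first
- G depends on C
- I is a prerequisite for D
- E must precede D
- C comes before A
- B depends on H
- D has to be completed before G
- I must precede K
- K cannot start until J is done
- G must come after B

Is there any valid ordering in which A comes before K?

Following K → C → A, K must precede A in every valid ordering.
Hence A can never be scheduled before K.

No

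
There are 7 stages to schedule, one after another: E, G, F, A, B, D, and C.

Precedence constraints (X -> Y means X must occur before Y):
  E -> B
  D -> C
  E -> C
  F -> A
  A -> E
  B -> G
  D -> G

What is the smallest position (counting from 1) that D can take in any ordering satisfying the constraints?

1

D has no prerequisites at all, so it can go in position 1.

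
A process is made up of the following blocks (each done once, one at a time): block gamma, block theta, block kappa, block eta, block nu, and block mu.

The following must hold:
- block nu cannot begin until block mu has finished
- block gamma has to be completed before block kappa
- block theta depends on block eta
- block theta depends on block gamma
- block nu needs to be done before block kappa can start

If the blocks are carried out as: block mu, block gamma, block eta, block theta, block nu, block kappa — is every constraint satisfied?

Yes

Checking each listed constraint against this order: for instance, block mu is in position 1 and block nu in position 5, so that constraint holds — and the remaining constraints check out the same way.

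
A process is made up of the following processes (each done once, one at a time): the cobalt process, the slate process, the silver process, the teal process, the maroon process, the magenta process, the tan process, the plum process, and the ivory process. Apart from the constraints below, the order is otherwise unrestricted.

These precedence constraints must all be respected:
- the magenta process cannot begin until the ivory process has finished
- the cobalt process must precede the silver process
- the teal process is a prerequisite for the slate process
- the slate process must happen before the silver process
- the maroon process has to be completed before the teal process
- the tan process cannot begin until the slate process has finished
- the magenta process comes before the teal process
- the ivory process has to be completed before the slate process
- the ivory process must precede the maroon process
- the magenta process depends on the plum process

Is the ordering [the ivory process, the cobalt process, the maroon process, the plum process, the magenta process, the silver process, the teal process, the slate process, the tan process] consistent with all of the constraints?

No

In the proposed order, the silver process appears before the slate process.
But one of the constraints requires the slate process before the silver process, so this ordering violates it.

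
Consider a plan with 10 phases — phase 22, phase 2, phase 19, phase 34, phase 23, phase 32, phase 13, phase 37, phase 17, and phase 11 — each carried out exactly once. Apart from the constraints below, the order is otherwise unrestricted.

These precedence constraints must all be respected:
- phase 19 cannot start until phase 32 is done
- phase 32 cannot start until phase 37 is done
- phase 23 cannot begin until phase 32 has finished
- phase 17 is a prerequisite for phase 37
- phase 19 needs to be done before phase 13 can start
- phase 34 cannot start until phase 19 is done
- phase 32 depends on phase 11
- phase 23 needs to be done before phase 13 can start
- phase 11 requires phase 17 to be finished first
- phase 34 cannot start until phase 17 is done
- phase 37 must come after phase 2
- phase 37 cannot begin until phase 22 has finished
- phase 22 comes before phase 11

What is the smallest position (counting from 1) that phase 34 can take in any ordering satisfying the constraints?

The phases that are forced before phase 34, directly or transitively, are phase 22, phase 2, phase 19, phase 32, phase 37, phase 17, phase 11. That's 7 phases.
So at minimum 7 phases come before phase 34, putting phase 34 no earlier than position 8. That position is achievable by scheduling exactly those predecessors first.

8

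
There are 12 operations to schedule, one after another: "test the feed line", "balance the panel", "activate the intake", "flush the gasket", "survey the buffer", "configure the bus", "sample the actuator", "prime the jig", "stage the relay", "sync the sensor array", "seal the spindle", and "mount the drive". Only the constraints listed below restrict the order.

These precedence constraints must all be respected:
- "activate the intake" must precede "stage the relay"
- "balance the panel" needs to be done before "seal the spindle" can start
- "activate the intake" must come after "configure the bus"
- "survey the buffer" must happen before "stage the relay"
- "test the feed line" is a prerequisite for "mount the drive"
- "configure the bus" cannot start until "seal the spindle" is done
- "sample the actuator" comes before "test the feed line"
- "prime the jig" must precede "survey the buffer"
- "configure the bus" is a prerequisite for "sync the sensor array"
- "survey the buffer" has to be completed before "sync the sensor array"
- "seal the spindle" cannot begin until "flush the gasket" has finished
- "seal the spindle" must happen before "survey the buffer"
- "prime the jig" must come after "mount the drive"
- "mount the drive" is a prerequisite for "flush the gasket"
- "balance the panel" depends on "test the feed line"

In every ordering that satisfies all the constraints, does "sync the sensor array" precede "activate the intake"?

"sync the sensor array" and "activate the intake" are not related by any chain of constraints.
There exist valid orderings with "activate the intake" before "sync the sensor array", so "sync the sensor array" is not required to come first.

No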